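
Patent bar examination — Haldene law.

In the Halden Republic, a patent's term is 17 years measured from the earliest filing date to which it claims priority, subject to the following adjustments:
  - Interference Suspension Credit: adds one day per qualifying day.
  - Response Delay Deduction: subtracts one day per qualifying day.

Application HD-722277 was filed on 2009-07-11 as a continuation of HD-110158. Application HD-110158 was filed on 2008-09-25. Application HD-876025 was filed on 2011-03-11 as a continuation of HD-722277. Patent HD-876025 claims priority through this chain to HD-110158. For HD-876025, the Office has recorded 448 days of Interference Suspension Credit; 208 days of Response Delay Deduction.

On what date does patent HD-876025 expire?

May 23, 2026

Earliest priority filing: 25 September 2008.
Base term: 25 September 2008 + 17 years → 25 September 2025.
Interference Suspension Credit: +448 days → 17 December 2026.
Response Delay Deduction: −208 days → 23 May 2026.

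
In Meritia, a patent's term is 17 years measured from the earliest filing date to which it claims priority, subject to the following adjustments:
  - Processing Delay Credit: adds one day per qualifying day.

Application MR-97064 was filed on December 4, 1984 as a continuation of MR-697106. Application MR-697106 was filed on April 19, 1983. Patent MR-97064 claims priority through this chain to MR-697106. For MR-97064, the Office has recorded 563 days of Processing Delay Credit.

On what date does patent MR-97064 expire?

Earliest priority filing: 19 April 1983.
Base term: 19 April 1983 + 17 years → 19 April 2000.
Processing Delay Credit: +563 days → 3 November 2001.

November 3, 2001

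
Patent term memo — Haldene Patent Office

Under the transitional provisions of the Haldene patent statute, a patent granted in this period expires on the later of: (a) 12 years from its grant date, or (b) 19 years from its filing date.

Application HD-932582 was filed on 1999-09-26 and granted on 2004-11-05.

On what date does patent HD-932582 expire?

(a) grant + 12 years → 5 November 2016.
(b) filing + 19 years → 26 September 2018.
Later of the two: 26 September 2018.

2018-09-26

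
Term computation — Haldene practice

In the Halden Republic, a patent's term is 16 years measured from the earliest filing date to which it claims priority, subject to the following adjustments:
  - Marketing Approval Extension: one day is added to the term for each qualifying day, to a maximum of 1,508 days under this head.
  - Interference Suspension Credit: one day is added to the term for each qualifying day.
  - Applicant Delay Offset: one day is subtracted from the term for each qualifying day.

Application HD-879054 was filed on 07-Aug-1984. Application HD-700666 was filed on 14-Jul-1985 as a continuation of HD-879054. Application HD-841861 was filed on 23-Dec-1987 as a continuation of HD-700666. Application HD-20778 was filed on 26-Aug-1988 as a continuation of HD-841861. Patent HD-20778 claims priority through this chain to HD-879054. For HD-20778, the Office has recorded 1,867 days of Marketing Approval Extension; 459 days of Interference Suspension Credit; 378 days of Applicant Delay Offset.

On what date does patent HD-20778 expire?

2004-12-13

Earliest priority filing: 7 August 1984.
Base term: 7 August 1984 + 16 years → 7 August 2000.
Marketing Approval Extension: 1867 days claimed exceeds the 1508-day cap, so +1508 days → 23 September 2004.
Interference Suspension Credit: +459 days → 26 December 2005.
Applicant Delay Offset: −378 days → 13 December 2004.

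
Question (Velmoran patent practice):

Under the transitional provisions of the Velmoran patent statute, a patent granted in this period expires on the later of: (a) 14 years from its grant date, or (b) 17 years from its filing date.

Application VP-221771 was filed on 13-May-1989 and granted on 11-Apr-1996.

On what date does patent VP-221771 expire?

(a) grant + 14 years → 11 April 2010.
(b) filing + 17 years → 13 May 2006.
Later of the two: 11 April 2010.

April 11, 2010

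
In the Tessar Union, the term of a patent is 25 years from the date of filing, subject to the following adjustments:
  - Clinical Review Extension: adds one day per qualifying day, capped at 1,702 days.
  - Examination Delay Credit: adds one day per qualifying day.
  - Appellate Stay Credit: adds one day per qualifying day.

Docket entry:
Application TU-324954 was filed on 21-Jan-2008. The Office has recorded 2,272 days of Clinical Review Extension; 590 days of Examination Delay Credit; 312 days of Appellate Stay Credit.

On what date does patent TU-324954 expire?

Base term: filing date + 25 years → 21 January 2033.
Clinical Review Extension: 2272 days claimed exceeds the 1702-day cap, so +1702 days → 19 September 2037.
Examination Delay Credit: +590 days → 2 May 2039.
Appellate Stay Credit: +312 days → 9 March 2040.

2040-03-09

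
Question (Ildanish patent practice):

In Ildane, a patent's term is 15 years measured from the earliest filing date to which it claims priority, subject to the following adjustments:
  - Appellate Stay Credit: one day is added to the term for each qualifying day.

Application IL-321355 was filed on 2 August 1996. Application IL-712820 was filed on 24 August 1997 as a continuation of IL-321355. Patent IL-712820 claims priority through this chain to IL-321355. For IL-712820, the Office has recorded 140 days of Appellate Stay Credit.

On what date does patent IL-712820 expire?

December 20, 2011

Earliest priority filing: 2 August 1996.
Base term: 2 August 1996 + 15 years → 2 August 2011.
Appellate Stay Credit: +140 days → 20 December 2011.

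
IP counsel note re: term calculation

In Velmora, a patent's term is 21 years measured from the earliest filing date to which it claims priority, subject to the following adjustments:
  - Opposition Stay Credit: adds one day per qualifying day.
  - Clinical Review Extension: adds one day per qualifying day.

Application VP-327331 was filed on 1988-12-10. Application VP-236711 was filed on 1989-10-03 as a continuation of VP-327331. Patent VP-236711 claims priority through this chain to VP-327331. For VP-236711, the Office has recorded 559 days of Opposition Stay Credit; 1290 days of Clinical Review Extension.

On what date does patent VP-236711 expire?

Earliest priority filing: 10 December 1988.
Base term: 10 December 1988 + 21 years → 10 December 2009.
Opposition Stay Credit: +559 days → 22 June 2011.
Clinical Review Extension: +1290 days → 2 January 2015.

January 2, 2015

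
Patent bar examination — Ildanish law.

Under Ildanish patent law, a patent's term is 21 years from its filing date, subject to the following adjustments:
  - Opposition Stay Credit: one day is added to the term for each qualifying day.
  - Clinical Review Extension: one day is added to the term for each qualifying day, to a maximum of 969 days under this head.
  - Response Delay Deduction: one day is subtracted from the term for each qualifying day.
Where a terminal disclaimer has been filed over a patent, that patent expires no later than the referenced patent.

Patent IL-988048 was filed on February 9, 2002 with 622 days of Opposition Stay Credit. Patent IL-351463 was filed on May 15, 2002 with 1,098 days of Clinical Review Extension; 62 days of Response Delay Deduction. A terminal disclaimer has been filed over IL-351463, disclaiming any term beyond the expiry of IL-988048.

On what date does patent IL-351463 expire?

2024-10-23

Natural term of IL-351463:
  Base: filing + 21 years → 15 May 2023.
  Clinical Review Extension: 1098 days claimed exceeds the 969-day cap, so +969 days → 8 January 2026.
  Response Delay Deduction: −62 days → 7 November 2025.
Expiry of referenced patent IL-988048:
  Base: filing + 21 years → 9 February 2023.
  Opposition Stay Credit: +622 days → 23 October 2024.
Terminal disclaimer: IL-351463 expires on the earlier of 7 November 2025 and 23 October 2024.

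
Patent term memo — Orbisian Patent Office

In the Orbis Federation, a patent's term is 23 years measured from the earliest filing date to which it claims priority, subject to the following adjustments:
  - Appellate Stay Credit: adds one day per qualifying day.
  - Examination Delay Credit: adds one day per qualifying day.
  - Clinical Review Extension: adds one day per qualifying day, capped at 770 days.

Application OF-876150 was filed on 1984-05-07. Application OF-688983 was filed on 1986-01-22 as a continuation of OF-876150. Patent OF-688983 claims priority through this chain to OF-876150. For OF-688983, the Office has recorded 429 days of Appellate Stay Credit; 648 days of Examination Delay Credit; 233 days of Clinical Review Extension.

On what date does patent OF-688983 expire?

2010-12-07

Earliest priority filing: 7 May 1984.
Base term: 7 May 1984 + 23 years → 7 May 2007.
Appellate Stay Credit: +429 days → 9 July 2008.
Examination Delay Credit: +648 days → 18 April 2010.
Clinical Review Extension: 233 days (within the 770-day cap) → +233 days → 7 December 2010.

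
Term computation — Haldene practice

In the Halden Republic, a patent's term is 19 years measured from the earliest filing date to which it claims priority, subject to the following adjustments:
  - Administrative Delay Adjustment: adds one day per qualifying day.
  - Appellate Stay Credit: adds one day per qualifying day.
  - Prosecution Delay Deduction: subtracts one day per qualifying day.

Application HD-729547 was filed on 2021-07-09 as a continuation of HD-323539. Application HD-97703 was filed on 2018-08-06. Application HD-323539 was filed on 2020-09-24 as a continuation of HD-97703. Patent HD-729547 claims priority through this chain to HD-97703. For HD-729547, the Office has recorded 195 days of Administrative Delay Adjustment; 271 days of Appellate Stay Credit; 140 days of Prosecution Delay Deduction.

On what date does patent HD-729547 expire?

Earliest priority filing: 6 August 2018.
Base term: 6 August 2018 + 19 years → 6 August 2037.
Administrative Delay Adjustment: +195 days → 17 February 2038.
Appellate Stay Credit: +271 days → 15 November 2038.
Prosecution Delay Deduction: −140 days → 28 June 2038.

2038-06-28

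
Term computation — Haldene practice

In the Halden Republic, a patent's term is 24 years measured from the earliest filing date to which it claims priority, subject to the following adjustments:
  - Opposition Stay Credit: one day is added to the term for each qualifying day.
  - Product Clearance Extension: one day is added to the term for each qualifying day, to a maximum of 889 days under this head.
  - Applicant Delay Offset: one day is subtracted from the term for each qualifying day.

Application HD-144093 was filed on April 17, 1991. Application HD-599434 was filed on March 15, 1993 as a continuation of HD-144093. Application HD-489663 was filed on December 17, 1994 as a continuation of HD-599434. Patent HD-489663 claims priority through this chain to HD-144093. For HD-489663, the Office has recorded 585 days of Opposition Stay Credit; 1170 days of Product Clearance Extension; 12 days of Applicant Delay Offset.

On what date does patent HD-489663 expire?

2019-04-18

Earliest priority filing: 17 April 1991.
Base term: 17 April 1991 + 24 years → 17 April 2015.
Opposition Stay Credit: +585 days → 22 November 2016.
Product Clearance Extension: 1170 days claimed exceeds the 889-day cap, so +889 days → 30 April 2019.
Applicant Delay Offset: −12 days → 18 April 2019.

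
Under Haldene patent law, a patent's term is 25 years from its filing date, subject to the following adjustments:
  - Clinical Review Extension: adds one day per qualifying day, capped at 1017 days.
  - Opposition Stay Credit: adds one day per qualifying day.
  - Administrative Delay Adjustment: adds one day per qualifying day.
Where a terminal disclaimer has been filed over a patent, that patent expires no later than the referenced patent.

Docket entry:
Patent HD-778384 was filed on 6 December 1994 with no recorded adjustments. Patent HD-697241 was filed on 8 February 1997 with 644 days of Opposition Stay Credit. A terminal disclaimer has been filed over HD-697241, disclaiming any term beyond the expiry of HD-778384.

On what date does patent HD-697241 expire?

2019-12-06

Natural term of HD-697241:
  Base: filing + 25 years → 8 February 2022.
  Opposition Stay Credit: +644 days → 14 November 2023.
Expiry of referenced patent HD-778384:
  Base: filing + 25 years → 6 December 2019.
Terminal disclaimer: HD-697241 expires on the earlier of 14 November 2023 and 6 December 2019.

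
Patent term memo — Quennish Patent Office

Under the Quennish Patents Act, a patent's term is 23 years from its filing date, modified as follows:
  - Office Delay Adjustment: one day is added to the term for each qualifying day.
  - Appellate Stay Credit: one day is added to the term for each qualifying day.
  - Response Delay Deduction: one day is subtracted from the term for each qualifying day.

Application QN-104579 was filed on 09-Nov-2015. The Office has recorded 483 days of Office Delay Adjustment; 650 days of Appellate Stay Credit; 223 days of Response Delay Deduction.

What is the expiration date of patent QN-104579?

2041-05-07

Base term: filing date + 23 years → 9 November 2038.
Office Delay Adjustment: +483 days → 6 March 2040.
Appellate Stay Credit: +650 days → 16 December 2041.
Response Delay Deduction: −223 days → 7 May 2041.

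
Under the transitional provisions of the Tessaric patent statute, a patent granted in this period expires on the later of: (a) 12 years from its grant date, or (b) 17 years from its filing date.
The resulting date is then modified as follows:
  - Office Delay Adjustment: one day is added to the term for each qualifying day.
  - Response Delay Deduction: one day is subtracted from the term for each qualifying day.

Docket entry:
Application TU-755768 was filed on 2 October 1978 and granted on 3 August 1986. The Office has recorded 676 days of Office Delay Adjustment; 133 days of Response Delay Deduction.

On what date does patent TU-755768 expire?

(a) grant + 12 years → 3 August 1998.
(b) filing + 17 years → 2 October 1995.
Later of the two: 3 August 1998.
Office Delay Adjustment: +676 days → 9 June 2000.
Response Delay Deduction: −133 days → 28 January 2000.

January 28, 2000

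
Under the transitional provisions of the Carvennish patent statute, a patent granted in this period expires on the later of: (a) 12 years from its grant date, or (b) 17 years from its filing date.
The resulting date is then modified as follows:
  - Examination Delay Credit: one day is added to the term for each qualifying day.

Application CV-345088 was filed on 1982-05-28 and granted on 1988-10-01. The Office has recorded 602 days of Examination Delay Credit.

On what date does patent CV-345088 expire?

(a) grant + 12 years → 1 October 2000.
(b) filing + 17 years → 28 May 1999.
Later of the two: 1 October 2000.
Examination Delay Credit: +602 days → 26 May 2002.

May 26, 2002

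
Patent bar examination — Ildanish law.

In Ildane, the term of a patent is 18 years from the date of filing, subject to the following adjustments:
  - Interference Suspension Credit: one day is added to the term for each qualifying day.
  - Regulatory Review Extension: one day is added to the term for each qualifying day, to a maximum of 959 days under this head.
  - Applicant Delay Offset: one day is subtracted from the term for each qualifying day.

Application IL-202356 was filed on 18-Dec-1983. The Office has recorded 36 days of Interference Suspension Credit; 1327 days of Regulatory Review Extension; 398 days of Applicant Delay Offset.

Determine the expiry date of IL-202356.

Base term: filing date + 18 years → 18 December 2001.
Interference Suspension Credit: +36 days → 23 January 2002.
Regulatory Review Extension: 1327 days claimed exceeds the 959-day cap, so +959 days → 8 September 2004.
Applicant Delay Offset: −398 days → 7 August 2003.

2003-08-07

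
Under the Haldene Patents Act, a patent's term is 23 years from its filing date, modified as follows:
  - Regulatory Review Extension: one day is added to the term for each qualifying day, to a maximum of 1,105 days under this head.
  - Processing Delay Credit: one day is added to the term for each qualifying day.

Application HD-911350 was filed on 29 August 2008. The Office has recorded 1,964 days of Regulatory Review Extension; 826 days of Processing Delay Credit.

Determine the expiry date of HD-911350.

Base term: filing date + 23 years → 29 August 2031.
Regulatory Review Extension: 1964 days claimed exceeds the 1105-day cap, so +1105 days → 7 September 2034.
Processing Delay Credit: +826 days → 11 December 2036.

December 11, 2036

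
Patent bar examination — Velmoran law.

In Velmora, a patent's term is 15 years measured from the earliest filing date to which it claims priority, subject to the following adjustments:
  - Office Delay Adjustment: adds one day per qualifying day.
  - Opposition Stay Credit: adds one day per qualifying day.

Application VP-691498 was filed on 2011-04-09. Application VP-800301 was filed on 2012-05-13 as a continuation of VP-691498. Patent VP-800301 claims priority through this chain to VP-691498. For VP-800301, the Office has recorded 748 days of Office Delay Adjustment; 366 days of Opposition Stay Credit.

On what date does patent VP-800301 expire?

Earliest priority filing: 9 April 2011.
Base term: 9 April 2011 + 15 years → 9 April 2026.
Office Delay Adjustment: +748 days → 26 April 2028.
Opposition Stay Credit: +366 days → 27 April 2029.

April 27, 2029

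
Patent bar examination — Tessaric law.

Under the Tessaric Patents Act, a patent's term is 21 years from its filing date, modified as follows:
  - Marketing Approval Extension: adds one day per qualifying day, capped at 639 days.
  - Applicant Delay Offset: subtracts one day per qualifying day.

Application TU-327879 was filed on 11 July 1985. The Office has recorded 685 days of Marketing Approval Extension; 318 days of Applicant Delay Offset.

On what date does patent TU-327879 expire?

Base term: filing date + 21 years → 11 July 2006.
Marketing Approval Extension: 685 days claimed exceeds the 639-day cap, so +639 days → 10 April 2008.
Applicant Delay Offset: −318 days → 28 May 2007.

May 28, 2007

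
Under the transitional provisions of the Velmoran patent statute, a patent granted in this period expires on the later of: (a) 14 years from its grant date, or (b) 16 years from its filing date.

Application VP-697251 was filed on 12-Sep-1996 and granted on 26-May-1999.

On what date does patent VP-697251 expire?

2013-05-26

(a) grant + 14 years → 26 May 2013.
(b) filing + 16 years → 12 September 2012.
Later of the two: 26 May 2013.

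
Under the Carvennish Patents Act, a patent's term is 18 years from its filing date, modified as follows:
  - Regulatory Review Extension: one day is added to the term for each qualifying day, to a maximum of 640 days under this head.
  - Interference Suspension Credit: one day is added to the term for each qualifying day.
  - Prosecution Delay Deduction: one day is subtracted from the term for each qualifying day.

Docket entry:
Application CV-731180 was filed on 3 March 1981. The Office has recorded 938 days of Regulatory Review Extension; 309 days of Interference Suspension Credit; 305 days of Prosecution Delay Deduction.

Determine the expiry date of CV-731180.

December 6, 2000

Base term: filing date + 18 years → 3 March 1999.
Regulatory Review Extension: 938 days claimed exceeds the 640-day cap, so +640 days → 2 December 2000.
Interference Suspension Credit: +309 days → 7 October 2001.
Prosecution Delay Deduction: −305 days → 6 December 2000.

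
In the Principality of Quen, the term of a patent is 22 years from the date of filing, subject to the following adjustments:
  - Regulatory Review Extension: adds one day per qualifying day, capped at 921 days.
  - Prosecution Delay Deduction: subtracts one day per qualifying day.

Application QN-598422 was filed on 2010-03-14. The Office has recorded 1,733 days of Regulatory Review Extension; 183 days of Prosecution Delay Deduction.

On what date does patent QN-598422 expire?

March 22, 2034

Base term: filing date + 22 years → 14 March 2032.
Regulatory Review Extension: 1733 days claimed exceeds the 921-day cap, so +921 days → 21 September 2034.
Prosecution Delay Deduction: −183 days → 22 March 2034.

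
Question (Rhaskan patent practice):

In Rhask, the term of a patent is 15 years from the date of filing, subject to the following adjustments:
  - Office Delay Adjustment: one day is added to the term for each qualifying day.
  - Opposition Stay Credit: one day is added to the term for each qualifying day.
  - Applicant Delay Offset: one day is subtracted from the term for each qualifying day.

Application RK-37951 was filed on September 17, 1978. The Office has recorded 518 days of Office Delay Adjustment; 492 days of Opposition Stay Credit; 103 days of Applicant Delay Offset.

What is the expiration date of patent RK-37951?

Base term: filing date + 15 years → 17 September 1993.
Office Delay Adjustment: +518 days → 17 February 1995.
Opposition Stay Credit: +492 days → 23 June 1996.
Applicant Delay Offset: −103 days → 12 March 1996.

March 12, 1996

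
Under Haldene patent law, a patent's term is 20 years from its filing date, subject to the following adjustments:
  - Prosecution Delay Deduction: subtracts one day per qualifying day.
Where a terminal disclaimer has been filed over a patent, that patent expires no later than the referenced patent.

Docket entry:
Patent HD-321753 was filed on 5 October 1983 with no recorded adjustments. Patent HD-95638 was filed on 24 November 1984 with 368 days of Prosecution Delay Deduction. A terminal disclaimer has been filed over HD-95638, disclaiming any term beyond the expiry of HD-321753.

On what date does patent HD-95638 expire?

Natural term of HD-95638:
  Base: filing + 20 years → 24 November 2004.
  Prosecution Delay Deduction: −368 days → 22 November 2003.
Expiry of referenced patent HD-321753:
  Base: filing + 20 years → 5 October 2003.
Terminal disclaimer: HD-95638 expires on the earlier of 22 November 2003 and 5 October 2003.

2003-10-05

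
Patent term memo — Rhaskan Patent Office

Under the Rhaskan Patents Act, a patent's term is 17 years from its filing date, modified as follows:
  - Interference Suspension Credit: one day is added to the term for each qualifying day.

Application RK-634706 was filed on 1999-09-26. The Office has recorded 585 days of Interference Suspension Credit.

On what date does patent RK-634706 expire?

May 4, 2018

Base term: filing date + 17 years → 26 September 2016.
Interference Suspension Credit: +585 days → 4 May 2018.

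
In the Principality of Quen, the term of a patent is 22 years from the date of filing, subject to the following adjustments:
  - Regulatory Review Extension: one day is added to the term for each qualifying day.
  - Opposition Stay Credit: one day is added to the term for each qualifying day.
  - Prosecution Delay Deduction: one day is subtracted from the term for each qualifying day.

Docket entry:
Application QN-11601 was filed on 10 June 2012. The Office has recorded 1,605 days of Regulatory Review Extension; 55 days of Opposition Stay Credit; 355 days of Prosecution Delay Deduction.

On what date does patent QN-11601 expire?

Base term: filing date + 22 years → 10 June 2034.
Regulatory Review Extension: +1605 days → 1 November 2038.
Opposition Stay Credit: +55 days → 26 December 2038.
Prosecution Delay Deduction: −355 days → 5 January 2038.

January 5, 2038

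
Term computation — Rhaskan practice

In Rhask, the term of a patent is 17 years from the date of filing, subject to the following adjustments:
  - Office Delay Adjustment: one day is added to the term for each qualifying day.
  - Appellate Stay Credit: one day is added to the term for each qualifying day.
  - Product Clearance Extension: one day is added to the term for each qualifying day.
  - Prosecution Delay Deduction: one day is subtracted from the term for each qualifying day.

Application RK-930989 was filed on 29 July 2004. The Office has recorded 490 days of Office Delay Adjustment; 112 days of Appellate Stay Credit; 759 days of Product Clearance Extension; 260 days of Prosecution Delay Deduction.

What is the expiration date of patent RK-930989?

Base term: filing date + 17 years → 29 July 2021.
Office Delay Adjustment: +490 days → 1 December 2022.
Appellate Stay Credit: +112 days → 23 March 2023.
Product Clearance Extension: +759 days → 20 April 2025.
Prosecution Delay Deduction: −260 days → 3 August 2024.

2024-08-03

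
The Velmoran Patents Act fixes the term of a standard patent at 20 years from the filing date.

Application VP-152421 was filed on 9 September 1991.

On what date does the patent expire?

2011-09-09

Filing date + 20 years → 9 September 2011.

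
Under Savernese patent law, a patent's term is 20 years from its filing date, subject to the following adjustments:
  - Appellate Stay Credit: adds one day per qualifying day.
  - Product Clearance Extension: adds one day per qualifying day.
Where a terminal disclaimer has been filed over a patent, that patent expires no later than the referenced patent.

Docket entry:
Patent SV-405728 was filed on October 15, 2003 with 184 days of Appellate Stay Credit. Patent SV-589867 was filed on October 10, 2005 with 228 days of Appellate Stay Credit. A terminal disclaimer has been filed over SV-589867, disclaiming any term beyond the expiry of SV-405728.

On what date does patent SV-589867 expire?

April 16, 2024

Natural term of SV-589867:
  Base: filing + 20 years → 10 October 2025.
  Appellate Stay Credit: +228 days → 26 May 2026.
Expiry of referenced patent SV-405728:
  Base: filing + 20 years → 15 October 2023.
  Appellate Stay Credit: +184 days → 16 April 2024.
Terminal disclaimer: SV-589867 expires on the earlier of 26 May 2026 and 16 April 2024.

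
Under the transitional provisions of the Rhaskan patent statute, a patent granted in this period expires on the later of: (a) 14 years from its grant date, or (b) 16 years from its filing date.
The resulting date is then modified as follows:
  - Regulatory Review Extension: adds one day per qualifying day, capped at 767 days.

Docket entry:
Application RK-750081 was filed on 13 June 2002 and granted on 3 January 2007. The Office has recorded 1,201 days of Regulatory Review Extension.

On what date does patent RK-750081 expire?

(a) grant + 14 years → 3 January 2021.
(b) filing + 16 years → 13 June 2018.
Later of the two: 3 January 2021.
Regulatory Review Extension: 1201 days claimed exceeds the 767-day cap, so +767 days → 9 February 2023.

February 9, 2023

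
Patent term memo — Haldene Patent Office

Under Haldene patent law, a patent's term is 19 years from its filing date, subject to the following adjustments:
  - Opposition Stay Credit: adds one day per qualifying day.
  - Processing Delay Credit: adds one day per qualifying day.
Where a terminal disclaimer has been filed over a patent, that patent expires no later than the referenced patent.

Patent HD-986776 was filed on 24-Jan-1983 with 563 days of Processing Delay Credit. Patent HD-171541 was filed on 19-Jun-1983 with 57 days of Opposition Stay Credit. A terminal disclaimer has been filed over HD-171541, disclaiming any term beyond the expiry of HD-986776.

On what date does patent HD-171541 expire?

Natural term of HD-171541:
  Base: filing + 19 years → 19 June 2002.
  Opposition Stay Credit: +57 days → 15 August 2002.
Expiry of referenced patent HD-986776:
  Base: filing + 19 years → 24 January 2002.
  Processing Delay Credit: +563 days → 10 August 2003.
Terminal disclaimer: HD-171541 expires on the earlier of 15 August 2002 and 10 August 2003.

August 15, 2002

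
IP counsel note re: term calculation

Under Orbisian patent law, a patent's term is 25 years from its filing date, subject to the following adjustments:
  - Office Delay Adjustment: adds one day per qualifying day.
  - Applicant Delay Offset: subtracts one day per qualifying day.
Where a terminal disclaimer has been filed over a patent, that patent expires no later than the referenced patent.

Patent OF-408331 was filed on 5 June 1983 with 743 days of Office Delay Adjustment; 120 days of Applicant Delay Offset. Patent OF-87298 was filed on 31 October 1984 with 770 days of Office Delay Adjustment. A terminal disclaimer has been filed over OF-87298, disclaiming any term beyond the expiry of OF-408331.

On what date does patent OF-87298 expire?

Natural term of OF-87298:
  Base: filing + 25 years → 31 October 2009.
  Office Delay Adjustment: +770 days → 10 December 2011.
Expiry of referenced patent OF-408331:
  Base: filing + 25 years → 5 June 2008.
  Office Delay Adjustment: +743 days → 18 June 2010.
  Applicant Delay Offset: −120 days → 18 February 2010.
Terminal disclaimer: OF-87298 expires on the earlier of 10 December 2011 and 18 February 2010.

2010-02-18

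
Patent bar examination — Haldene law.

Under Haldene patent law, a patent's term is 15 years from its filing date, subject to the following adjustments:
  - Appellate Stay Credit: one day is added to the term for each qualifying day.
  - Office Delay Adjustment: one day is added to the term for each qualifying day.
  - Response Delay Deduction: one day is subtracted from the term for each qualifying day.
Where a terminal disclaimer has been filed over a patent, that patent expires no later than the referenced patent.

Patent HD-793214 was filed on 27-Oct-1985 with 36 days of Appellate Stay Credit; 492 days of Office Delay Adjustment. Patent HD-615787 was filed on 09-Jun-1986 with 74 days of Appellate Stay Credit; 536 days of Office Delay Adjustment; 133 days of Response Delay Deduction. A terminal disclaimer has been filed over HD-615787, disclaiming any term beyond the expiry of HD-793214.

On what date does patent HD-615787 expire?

Natural term of HD-615787:
  Base: filing + 15 years → 9 June 2001.
  Appellate Stay Credit: +74 days → 22 August 2001.
  Office Delay Adjustment: +536 days → 9 February 2003.
  Response Delay Deduction: −133 days → 29 September 2002.
Expiry of referenced patent HD-793214:
  Base: filing + 15 years → 27 October 2000.
  Appellate Stay Credit: +36 days → 2 December 2000.
  Office Delay Adjustment: +492 days → 8 April 2002.
Terminal disclaimer: HD-615787 expires on the earlier of 29 September 2002 and 8 April 2002.

2002-04-08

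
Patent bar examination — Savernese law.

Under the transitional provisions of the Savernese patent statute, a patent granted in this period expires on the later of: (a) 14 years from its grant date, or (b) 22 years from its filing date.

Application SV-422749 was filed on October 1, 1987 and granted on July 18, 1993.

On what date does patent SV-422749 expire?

2009-10-01

(a) grant + 14 years → 18 July 2007.
(b) filing + 22 years → 1 October 2009.
Later of the two: 1 October 2009.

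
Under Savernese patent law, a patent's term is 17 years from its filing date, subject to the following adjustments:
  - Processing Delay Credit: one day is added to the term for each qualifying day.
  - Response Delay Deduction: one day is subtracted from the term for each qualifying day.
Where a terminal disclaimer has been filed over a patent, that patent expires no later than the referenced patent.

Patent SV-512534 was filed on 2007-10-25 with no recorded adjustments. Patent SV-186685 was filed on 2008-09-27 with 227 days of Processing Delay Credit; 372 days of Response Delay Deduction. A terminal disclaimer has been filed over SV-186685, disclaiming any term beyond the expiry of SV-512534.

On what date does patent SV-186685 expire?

2024-10-25

Natural term of SV-186685:
  Base: filing + 17 years → 27 September 2025.
  Processing Delay Credit: +227 days → 12 May 2026.
  Response Delay Deduction: −372 days → 5 May 2025.
Expiry of referenced patent SV-512534:
  Base: filing + 17 years → 25 October 2024.
Terminal disclaimer: SV-186685 expires on the earlier of 5 May 2025 and 25 October 2024.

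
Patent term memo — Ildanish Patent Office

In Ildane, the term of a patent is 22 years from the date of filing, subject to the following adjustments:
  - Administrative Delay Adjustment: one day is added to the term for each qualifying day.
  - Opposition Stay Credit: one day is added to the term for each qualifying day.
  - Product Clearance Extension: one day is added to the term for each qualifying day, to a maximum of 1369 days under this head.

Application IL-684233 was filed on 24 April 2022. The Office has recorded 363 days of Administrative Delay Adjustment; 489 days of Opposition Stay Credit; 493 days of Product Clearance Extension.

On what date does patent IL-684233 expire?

2047-12-30

Base term: filing date + 22 years → 24 April 2044.
Administrative Delay Adjustment: +363 days → 22 April 2045.
Opposition Stay Credit: +489 days → 24 August 2046.
Product Clearance Extension: 493 days (within the 1369-day cap) → +493 days → 30 December 2047.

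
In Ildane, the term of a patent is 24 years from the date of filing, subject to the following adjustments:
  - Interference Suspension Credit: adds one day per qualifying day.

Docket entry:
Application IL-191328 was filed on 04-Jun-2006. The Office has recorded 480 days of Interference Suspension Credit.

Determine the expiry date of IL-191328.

Base term: filing date + 24 years → 4 June 2030.
Interference Suspension Credit: +480 days → 27 September 2031.

2031-09-27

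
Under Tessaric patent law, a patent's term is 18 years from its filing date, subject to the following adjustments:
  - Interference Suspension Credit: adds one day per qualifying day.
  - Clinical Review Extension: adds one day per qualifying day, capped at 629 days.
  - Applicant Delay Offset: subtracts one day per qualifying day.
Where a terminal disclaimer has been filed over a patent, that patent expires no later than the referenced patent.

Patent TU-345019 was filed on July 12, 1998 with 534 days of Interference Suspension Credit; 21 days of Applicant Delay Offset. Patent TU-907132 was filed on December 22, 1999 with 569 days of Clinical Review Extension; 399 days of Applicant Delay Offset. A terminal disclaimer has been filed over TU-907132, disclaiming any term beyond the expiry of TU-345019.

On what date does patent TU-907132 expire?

Natural term of TU-907132:
  Base: filing + 18 years → 22 December 2017.
  Clinical Review Extension: 569 days (within the 629-day cap) → +569 days → 14 July 2019.
  Applicant Delay Offset: −399 days → 10 June 2018.
Expiry of referenced patent TU-345019:
  Base: filing + 18 years → 12 July 2016.
  Interference Suspension Credit: +534 days → 28 December 2017.
  Applicant Delay Offset: −21 days → 7 December 2017.
Terminal disclaimer: TU-907132 expires on the earlier of 10 June 2018 and 7 December 2017.

December 7, 2017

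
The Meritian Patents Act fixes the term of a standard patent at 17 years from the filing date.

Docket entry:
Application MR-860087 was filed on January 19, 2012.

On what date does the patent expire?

2029-01-19

Filing date + 17 years → 19 January 2029.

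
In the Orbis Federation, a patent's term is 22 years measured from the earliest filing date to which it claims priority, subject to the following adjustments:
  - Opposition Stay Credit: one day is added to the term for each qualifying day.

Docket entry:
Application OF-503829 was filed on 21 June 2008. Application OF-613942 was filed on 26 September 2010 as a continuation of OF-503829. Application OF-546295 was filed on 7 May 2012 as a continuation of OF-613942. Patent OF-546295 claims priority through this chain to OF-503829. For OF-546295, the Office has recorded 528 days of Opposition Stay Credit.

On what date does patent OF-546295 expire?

Earliest priority filing: 21 June 2008.
Base term: 21 June 2008 + 22 years → 21 June 2030.
Opposition Stay Credit: +528 days → 1 December 2031.

December 1, 2031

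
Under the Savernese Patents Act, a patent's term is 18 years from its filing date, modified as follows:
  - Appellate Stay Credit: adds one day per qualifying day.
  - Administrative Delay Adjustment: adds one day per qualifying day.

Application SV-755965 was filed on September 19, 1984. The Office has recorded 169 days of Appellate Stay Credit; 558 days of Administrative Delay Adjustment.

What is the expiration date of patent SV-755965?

September 15, 2004

Base term: filing date + 18 years → 19 September 2002.
Appellate Stay Credit: +169 days → 7 March 2003.
Administrative Delay Adjustment: +558 days → 15 September 2004.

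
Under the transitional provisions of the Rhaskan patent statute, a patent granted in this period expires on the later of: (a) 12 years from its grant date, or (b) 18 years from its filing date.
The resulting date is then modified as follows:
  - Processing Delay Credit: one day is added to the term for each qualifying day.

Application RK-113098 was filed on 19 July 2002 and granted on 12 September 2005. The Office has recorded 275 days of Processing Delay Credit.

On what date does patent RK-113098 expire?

2021-04-20

(a) grant + 12 years → 12 September 2017.
(b) filing + 18 years → 19 July 2020.
Later of the two: 19 July 2020.
Processing Delay Credit: +275 days → 20 April 2021.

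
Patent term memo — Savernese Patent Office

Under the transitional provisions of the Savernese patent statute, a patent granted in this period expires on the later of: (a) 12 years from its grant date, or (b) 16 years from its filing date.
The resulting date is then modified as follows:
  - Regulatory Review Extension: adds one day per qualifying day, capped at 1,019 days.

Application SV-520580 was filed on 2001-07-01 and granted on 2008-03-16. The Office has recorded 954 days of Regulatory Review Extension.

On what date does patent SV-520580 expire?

(a) grant + 12 years → 16 March 2020.
(b) filing + 16 years → 1 July 2017.
Later of the two: 16 March 2020.
Regulatory Review Extension: 954 days (within the 1019-day cap) → +954 days → 26 October 2022.

October 26, 2022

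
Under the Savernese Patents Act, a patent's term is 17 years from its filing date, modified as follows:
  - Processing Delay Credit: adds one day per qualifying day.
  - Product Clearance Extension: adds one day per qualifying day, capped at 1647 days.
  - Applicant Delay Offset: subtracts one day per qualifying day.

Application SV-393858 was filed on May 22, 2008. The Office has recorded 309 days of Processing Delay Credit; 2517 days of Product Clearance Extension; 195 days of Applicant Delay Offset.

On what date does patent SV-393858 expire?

Base term: filing date + 17 years → 22 May 2025.
Processing Delay Credit: +309 days → 27 March 2026.
Product Clearance Extension: 2517 days claimed exceeds the 1647-day cap, so +1647 days → 29 September 2030.
Applicant Delay Offset: −195 days → 18 March 2030.

March 18, 2030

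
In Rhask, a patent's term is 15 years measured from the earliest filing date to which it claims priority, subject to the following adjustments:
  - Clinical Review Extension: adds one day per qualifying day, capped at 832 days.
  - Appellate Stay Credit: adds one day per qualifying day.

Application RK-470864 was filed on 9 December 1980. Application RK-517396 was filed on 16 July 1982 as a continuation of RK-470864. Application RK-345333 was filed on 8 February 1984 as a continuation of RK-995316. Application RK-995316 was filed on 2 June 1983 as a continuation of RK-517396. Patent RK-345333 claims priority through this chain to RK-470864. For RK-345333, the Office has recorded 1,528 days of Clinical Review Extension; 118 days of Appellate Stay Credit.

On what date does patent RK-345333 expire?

July 16, 1998

Earliest priority filing: 9 December 1980.
Base term: 9 December 1980 + 15 years → 9 December 1995.
Clinical Review Extension: 1528 days claimed exceeds the 832-day cap, so +832 days → 20 March 1998.
Appellate Stay Credit: +118 days → 16 July 1998.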